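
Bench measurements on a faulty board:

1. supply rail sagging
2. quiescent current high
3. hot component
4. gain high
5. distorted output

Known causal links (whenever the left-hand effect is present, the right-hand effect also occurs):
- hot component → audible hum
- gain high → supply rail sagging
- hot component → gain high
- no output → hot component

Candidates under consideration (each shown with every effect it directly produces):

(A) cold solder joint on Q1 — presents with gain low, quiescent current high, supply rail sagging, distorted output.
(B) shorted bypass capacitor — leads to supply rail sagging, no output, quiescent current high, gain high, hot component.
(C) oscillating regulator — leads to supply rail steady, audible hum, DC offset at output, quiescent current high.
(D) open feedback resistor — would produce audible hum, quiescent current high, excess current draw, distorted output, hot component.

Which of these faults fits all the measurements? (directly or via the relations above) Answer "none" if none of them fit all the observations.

Testing each hypothesis:
(A) cold solder joint on Q1 — fails on hot component, gain high (predicts gain low, not gain high)
(B) shorted bypass capacitor — supply rail sagging yes; quiescent current high yes; hot component yes; gain high yes; distorted output NO
(C) oscillating regulator — fails on supply rail sagging, hot component, gain high, distorted output (predicts supply rail steady, not supply rail sagging)
(D) open feedback resistor — accounts for every observation (supply rail sagging via hot component → gain high → supply rail sagging)
Only (D) is consistent with every observation.

D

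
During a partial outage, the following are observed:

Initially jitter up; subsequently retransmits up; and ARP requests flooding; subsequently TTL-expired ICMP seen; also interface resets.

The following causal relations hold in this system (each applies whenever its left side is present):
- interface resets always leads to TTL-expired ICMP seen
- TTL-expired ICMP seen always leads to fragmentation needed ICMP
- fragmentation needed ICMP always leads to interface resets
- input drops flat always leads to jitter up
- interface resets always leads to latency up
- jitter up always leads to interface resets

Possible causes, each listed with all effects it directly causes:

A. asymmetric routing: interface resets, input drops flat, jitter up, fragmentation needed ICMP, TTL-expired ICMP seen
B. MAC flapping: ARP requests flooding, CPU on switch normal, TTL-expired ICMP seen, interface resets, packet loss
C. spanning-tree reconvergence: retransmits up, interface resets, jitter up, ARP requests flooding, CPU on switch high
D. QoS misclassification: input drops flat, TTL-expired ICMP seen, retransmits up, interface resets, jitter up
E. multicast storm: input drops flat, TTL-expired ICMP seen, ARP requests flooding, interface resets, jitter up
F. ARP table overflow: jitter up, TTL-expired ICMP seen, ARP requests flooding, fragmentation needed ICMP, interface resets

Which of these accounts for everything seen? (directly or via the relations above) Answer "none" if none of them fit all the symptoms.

Per-candidate check:
(A) asymmetric routing — jitter up match; retransmits up miss; ARP requests flooding miss; TTL-expired ICMP seen match; interface resets match
(B) MAC flapping — does not account for jitter up, retransmits up
(C) spanning-tree reconvergence — accounts for every observation (TTL-expired ICMP seen via interface resets → TTL-expired ICMP seen)
(D) QoS misclassification — does not account for ARP requests flooding
(E) multicast storm — jitter up match; retransmits up miss; ARP requests flooding match; TTL-expired ICMP seen match; interface resets match
(F) ARP table overflow — does not account for retransmits up
(C) alone accounts for all the evidence.

C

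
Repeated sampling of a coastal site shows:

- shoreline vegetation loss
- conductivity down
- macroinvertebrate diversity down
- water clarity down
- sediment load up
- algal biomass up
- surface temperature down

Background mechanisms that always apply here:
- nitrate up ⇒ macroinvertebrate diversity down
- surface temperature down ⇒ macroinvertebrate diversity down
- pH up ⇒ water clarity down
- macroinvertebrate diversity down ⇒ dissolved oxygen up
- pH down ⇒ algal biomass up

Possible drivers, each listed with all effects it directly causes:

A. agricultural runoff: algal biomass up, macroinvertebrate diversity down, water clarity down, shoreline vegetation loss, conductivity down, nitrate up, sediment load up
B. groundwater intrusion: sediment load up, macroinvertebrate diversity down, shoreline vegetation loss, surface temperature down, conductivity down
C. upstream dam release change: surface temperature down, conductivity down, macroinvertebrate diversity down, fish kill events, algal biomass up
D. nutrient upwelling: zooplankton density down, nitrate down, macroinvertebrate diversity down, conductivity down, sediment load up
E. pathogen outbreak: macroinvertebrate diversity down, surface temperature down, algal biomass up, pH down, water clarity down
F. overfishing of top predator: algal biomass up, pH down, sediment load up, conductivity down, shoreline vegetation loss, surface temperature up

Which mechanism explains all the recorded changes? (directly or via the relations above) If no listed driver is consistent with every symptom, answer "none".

Checking each candidate against the observations:
(A) agricultural runoff — does not account for surface temperature down
(B) groundwater intrusion — does not account for water clarity down, algal biomass up
(C) upstream dam release change — does not account for shoreline vegetation loss, water clarity down, sediment load up
(D) nutrient upwelling — shoreline vegetation loss NO; conductivity down yes; macroinvertebrate diversity down yes; water clarity down NO; sediment load up yes; algal biomass up NO; surface temperature down NO
(E) pathogen outbreak — does not account for shoreline vegetation loss, conductivity down, sediment load up
(F) overfishing of top predator — fails on macroinvertebrate diversity down, water clarity down, surface temperature down (predicts surface temperature up, not surface temperature down)
No candidate is consistent with all observations.

none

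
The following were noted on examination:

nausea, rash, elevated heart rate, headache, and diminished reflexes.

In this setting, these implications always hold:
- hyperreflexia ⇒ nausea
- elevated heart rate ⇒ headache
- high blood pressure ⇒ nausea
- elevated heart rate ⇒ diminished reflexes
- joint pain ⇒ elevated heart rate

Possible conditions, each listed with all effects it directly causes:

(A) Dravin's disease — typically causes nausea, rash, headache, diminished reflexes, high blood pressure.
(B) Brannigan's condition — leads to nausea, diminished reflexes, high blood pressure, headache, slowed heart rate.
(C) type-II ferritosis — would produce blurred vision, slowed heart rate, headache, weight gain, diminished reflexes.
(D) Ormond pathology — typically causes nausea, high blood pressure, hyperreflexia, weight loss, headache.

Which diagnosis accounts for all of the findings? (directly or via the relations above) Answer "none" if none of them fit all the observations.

For each candidate, compare predicted effects to what was observed:
(A) Dravin's disease — nausea yes; rash yes; elevated heart rate NO; headache yes; diminished reflexes yes
(B) Brannigan's condition — fails on rash, elevated heart rate (predicts slowed heart rate, not elevated heart rate)
(C) type-II ferritosis — nausea NO; rash NO; elevated heart rate NO; headache yes; diminished reflexes yes
(D) Ormond pathology — fails on rash, elevated heart rate, diminished reflexes (predicts hyperreflexia, not diminished reflexes)
No candidate is consistent with all observations.

none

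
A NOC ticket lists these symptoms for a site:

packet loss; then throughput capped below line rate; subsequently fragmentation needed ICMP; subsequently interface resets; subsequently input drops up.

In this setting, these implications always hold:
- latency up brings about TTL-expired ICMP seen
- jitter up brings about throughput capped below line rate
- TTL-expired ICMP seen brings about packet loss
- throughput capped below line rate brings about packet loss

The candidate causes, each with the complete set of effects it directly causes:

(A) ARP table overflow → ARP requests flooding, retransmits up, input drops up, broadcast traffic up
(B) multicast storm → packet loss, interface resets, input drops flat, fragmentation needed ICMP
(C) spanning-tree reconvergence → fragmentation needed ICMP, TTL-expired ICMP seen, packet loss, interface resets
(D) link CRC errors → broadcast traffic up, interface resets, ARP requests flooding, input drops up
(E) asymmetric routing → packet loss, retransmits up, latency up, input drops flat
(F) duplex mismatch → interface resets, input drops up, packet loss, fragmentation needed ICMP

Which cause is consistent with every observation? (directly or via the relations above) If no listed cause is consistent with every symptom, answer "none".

none

For each candidate, compare predicted effects to what was observed:
(A) ARP table overflow — packet loss -; throughput capped below line rate -; fragmentation needed ICMP -; interface resets -; input drops up +
(B) multicast storm — packet loss +; throughput capped below line rate -; fragmentation needed ICMP +; interface resets +; input drops up -
(C) spanning-tree reconvergence — does not account for throughput capped below line rate, input drops up
(D) link CRC errors — packet loss -; throughput capped below line rate -; fragmentation needed ICMP -; interface resets +; input drops up +
(E) asymmetric routing — fails on throughput capped below line rate, fragmentation needed ICMP, interface resets, input drops up (predicts input drops flat, not input drops up)
(F) duplex mismatch — does not account for throughput capped below line rate
None of the listed candidates fits everything.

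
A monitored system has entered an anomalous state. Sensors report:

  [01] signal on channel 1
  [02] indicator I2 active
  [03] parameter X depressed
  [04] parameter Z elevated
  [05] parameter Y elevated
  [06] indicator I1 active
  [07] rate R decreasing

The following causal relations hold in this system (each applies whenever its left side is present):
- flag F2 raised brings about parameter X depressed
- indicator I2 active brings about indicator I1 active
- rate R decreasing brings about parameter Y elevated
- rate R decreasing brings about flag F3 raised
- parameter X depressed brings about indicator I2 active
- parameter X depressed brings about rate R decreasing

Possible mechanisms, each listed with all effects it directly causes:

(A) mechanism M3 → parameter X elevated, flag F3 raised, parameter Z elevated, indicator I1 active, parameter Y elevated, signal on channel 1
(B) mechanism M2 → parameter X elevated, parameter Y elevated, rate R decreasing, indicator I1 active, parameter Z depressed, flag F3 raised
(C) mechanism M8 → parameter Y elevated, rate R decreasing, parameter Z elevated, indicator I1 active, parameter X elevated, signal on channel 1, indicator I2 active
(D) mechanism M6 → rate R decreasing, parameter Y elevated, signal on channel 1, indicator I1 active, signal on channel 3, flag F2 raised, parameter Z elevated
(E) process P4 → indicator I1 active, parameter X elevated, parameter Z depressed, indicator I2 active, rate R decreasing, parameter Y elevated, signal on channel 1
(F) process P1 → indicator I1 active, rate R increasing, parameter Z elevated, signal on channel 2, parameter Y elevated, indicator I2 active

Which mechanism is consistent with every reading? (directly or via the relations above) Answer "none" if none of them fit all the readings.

D

Checking each candidate against the observations:
(A) mechanism M3 — signal on channel 1 yes; indicator I2 active NO; parameter X depressed NO; parameter Z elevated yes; parameter Y elevated yes; indicator I1 active yes; rate R decreasing NO
(B) mechanism M2 — fails on signal on channel 1, indicator I2 active, parameter X depressed, parameter Z elevated (predicts parameter X elevated, not parameter X depressed; predicts parameter Z depressed, not parameter Z elevated)
(C) mechanism M8 — fails on parameter X depressed (predicts parameter X elevated, not parameter X depressed)
(D) mechanism M6 — signal on channel 1 yes; indicator I2 active yes (by flag F2 raised → parameter X depressed → indicator I2 active); parameter X depressed yes (by flag F2 raised → parameter X depressed); parameter Z elevated yes; parameter Y elevated yes; indicator I1 active yes; rate R decreasing yes
(E) process P4 — fails on parameter X depressed, parameter Z elevated (predicts parameter X elevated, not parameter X depressed; predicts parameter Z depressed, not parameter Z elevated)
(F) process P1 — signal on channel 1 NO; indicator I2 active yes; parameter X depressed NO; parameter Z elevated yes; parameter Y elevated yes; indicator I1 active yes; rate R decreasing NO
(D) alone accounts for all the evidence.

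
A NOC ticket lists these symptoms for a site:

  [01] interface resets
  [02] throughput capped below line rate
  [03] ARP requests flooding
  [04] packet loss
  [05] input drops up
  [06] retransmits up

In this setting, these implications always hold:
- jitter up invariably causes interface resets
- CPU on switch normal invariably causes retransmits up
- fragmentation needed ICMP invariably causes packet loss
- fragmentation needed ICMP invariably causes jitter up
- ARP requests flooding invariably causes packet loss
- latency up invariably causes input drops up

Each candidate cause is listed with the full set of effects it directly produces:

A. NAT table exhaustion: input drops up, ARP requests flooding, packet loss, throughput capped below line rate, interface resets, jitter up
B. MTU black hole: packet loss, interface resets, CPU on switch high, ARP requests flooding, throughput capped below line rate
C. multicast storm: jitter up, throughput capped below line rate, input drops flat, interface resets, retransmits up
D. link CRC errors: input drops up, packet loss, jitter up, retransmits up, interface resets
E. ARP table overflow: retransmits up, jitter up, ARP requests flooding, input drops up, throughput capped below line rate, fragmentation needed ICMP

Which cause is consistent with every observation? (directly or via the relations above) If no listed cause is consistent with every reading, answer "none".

E

Testing each hypothesis:
(A) NAT table exhaustion — interface resets +; throughput capped below line rate +; ARP requests flooding +; packet loss +; input drops up +; retransmits up -
(B) MTU black hole — does not account for input drops up, retransmits up
(C) multicast storm — fails on ARP requests flooding, packet loss, input drops up (predicts input drops flat, not input drops up)
(D) link CRC errors — interface resets +; throughput capped below line rate -; ARP requests flooding -; packet loss +; input drops up +; retransmits up +
(E) ARP table overflow — interface resets + (through jitter up → interface resets); throughput capped below line rate +; ARP requests flooding +; packet loss + (through fragmentation needed ICMP → packet loss); input drops up +; retransmits up +
(E) alone accounts for all the evidence.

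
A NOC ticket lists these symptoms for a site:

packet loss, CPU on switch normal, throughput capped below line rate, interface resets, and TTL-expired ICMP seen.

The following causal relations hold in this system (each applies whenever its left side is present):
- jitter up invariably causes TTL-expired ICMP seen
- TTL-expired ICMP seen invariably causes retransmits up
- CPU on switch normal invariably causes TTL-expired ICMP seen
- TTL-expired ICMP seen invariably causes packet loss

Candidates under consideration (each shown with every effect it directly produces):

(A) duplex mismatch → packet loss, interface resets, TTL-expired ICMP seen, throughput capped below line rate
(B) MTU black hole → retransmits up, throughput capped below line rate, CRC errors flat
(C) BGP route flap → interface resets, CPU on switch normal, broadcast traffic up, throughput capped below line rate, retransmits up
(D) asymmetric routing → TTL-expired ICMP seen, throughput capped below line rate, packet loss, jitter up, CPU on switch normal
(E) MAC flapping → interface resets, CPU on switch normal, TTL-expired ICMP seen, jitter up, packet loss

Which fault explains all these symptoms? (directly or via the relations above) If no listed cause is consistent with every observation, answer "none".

C

For each candidate, compare predicted effects to what was observed:
(A) duplex mismatch — does not account for CPU on switch normal
(B) MTU black hole — packet loss -; CPU on switch normal -; throughput capped below line rate +; interface resets -; TTL-expired ICMP seen -
(C) BGP route flap — packet loss + (by CPU on switch normal → TTL-expired ICMP seen → packet loss); CPU on switch normal +; throughput capped below line rate +; interface resets +; TTL-expired ICMP seen + (by CPU on switch normal → TTL-expired ICMP seen)
(D) asymmetric routing — does not account for interface resets
(E) MAC flapping — packet loss +; CPU on switch normal +; throughput capped below line rate -; interface resets +; TTL-expired ICMP seen +
(C) alone accounts for all the evidence.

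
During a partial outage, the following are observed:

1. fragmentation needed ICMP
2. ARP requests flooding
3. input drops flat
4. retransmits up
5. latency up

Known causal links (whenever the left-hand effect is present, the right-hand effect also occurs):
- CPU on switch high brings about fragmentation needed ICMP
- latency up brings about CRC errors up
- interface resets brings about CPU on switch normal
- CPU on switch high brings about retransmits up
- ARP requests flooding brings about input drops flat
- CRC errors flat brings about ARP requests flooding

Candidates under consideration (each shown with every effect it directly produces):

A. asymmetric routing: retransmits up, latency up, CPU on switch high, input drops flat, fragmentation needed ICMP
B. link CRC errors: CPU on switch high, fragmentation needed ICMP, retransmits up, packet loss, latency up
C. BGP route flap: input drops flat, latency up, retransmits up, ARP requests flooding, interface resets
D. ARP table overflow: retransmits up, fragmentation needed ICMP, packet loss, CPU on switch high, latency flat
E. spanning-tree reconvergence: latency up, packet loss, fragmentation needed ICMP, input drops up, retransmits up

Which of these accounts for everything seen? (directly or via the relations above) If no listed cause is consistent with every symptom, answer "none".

none

For each candidate, compare predicted effects to what was observed:
(A) asymmetric routing — does not account for ARP requests flooding
(B) link CRC errors — fragmentation needed ICMP match; ARP requests flooding miss; input drops flat miss; retransmits up match; latency up match
(C) BGP route flap — fragmentation needed ICMP miss; ARP requests flooding match; input drops flat match; retransmits up match; latency up match
(D) ARP table overflow — fails on ARP requests flooding, input drops flat, latency up (predicts latency flat, not latency up)
(E) spanning-tree reconvergence — fragmentation needed ICMP match; ARP requests flooding miss; input drops flat miss; retransmits up match; latency up match
None of the listed candidates fits everything.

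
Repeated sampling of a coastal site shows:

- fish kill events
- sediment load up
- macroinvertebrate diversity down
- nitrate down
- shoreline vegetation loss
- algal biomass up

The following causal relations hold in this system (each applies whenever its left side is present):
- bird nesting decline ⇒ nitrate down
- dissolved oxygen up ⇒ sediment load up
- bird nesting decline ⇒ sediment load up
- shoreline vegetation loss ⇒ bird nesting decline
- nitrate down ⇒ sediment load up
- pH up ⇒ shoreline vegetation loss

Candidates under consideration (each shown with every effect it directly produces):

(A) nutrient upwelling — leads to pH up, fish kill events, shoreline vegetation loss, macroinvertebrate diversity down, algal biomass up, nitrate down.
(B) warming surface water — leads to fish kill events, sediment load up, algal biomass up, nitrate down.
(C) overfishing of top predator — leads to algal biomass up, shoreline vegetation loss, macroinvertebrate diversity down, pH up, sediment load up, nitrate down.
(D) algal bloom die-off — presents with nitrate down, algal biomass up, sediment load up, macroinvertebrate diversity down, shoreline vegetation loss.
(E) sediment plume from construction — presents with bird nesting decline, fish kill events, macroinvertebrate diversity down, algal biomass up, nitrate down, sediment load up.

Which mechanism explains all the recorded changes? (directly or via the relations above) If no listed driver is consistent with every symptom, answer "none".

A

Testing each hypothesis:
(A) nutrient upwelling — fish kill events match; sediment load up match (via nitrate down → sediment load up); macroinvertebrate diversity down match; nitrate down match; shoreline vegetation loss match; algal biomass up match
(B) warming surface water — does not account for macroinvertebrate diversity down, shoreline vegetation loss
(C) overfishing of top predator — does not account for fish kill events
(D) algal bloom die-off — fish kill events miss; sediment load up match; macroinvertebrate diversity down match; nitrate down match; shoreline vegetation loss match; algal biomass up match
(E) sediment plume from construction — fish kill events match; sediment load up match; macroinvertebrate diversity down match; nitrate down match; shoreline vegetation loss miss; algal biomass up match
(A) alone accounts for all the evidence.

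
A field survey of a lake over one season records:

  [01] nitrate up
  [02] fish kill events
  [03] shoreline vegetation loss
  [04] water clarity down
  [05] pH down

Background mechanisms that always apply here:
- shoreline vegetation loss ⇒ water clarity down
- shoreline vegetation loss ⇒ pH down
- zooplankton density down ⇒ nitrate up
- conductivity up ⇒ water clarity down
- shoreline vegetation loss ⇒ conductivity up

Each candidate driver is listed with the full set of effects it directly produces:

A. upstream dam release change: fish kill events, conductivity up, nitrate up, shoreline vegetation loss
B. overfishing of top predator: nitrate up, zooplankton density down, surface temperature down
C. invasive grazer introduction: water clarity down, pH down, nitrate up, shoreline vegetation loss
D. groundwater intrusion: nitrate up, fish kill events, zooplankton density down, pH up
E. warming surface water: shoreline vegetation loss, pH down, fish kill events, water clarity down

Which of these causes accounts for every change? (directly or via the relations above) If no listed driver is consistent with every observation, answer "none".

A

Checking each candidate against the observations:
(A) upstream dam release change — nitrate up +; fish kill events +; shoreline vegetation loss +; water clarity down + (via shoreline vegetation loss → water clarity down); pH down + (via shoreline vegetation loss → pH down)
(B) overfishing of top predator — does not account for fish kill events, shoreline vegetation loss, water clarity down, pH down
(C) invasive grazer introduction — nitrate up +; fish kill events -; shoreline vegetation loss +; water clarity down +; pH down +
(D) groundwater intrusion — fails on shoreline vegetation loss, water clarity down, pH down (predicts pH up, not pH down)
(E) warming surface water — does not account for nitrate up
Only (A) is consistent with every observation.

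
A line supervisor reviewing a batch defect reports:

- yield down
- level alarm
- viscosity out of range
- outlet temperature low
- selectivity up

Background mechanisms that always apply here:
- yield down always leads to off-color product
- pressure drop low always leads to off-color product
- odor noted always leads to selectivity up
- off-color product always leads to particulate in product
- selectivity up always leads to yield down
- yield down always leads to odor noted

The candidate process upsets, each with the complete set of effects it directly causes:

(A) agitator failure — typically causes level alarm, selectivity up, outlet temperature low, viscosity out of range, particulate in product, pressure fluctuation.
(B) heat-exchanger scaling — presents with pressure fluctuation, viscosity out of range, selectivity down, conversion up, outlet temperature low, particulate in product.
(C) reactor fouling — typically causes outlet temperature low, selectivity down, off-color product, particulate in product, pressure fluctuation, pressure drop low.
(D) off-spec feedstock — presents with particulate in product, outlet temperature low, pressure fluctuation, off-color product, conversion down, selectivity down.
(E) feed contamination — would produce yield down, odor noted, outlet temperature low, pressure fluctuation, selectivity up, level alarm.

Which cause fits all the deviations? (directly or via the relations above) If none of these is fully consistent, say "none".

A

Testing each hypothesis:
(A) agitator failure — accounts for every observation (yield down via selectivity up → yield down)
(B) heat-exchanger scaling — yield down -; level alarm -; viscosity out of range +; outlet temperature low +; selectivity up -
(C) reactor fouling — yield down -; level alarm -; viscosity out of range -; outlet temperature low +; selectivity up -
(D) off-spec feedstock — fails on yield down, level alarm, viscosity out of range, selectivity up (predicts selectivity down, not selectivity up)
(E) feed contamination — does not account for viscosity out of range
(A) is the only candidate with no mismatches.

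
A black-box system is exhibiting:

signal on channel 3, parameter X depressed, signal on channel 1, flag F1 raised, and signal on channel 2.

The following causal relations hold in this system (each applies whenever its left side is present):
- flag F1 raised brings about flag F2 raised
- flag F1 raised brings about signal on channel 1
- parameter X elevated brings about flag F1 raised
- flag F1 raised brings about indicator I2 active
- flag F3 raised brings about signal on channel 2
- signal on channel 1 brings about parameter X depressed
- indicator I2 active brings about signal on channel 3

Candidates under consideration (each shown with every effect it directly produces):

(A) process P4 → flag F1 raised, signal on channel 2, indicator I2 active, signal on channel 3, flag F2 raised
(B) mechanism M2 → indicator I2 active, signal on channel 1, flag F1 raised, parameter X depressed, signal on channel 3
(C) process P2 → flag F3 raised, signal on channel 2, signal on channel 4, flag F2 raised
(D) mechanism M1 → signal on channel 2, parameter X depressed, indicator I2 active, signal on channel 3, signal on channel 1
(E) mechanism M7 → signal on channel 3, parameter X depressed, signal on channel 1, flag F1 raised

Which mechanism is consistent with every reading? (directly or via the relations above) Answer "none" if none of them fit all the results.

A

Checking each candidate against the observations:
(A) process P4 — accounts for every observation (parameter X depressed by flag F1 raised → signal on channel 1 → parameter X depressed)
(B) mechanism M2 — signal on channel 3 +; parameter X depressed +; signal on channel 1 +; flag F1 raised +; signal on channel 2 -
(C) process P2 — signal on channel 3 -; parameter X depressed -; signal on channel 1 -; flag F1 raised -; signal on channel 2 +
(D) mechanism M1 — signal on channel 3 +; parameter X depressed +; signal on channel 1 +; flag F1 raised -; signal on channel 2 +
(E) mechanism M7 — does not account for signal on channel 2
(A) alone accounts for all the evidence.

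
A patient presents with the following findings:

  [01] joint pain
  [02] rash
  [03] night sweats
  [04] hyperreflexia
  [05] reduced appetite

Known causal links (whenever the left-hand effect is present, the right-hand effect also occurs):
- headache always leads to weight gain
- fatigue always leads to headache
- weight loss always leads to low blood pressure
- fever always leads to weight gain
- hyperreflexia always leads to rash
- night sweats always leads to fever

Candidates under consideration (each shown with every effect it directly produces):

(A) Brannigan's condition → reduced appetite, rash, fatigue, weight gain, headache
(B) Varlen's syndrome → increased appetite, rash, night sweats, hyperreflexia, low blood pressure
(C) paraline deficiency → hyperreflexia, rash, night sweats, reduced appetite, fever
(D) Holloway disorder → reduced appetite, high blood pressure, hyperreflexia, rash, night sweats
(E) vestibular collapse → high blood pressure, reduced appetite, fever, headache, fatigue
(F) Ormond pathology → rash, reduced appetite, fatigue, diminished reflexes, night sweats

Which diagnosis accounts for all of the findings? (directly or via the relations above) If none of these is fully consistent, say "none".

none

Checking each candidate against the observations:
(A) Brannigan's condition — joint pain miss; rash match; night sweats miss; hyperreflexia miss; reduced appetite match
(B) Varlen's syndrome — joint pain miss; rash match; night sweats match; hyperreflexia match; reduced appetite miss
(C) paraline deficiency — does not account for joint pain
(D) Holloway disorder — does not account for joint pain
(E) vestibular collapse — joint pain miss; rash miss; night sweats miss; hyperreflexia miss; reduced appetite match
(F) Ormond pathology — joint pain miss; rash match; night sweats match; hyperreflexia miss; reduced appetite match
None of the listed candidates fits everything.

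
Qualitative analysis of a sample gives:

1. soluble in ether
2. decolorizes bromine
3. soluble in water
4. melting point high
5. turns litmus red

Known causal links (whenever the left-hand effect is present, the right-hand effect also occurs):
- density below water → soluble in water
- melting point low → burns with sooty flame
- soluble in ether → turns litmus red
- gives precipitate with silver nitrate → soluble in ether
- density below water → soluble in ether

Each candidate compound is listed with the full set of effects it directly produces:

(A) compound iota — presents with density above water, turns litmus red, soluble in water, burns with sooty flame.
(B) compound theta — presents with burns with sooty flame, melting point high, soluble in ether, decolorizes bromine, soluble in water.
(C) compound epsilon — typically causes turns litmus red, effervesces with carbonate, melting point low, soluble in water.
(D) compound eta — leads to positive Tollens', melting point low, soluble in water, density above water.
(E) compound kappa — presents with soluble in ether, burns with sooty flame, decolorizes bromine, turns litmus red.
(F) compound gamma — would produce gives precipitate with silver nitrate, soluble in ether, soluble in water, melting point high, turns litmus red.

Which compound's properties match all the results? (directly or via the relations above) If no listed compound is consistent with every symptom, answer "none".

B

For each candidate, compare predicted effects to what was observed:
(A) compound iota — soluble in ether miss; decolorizes bromine miss; soluble in water match; melting point high miss; turns litmus red match
(B) compound theta — soluble in ether match; decolorizes bromine match; soluble in water match; melting point high match; turns litmus red match (via soluble in ether → turns litmus red)
(C) compound epsilon — soluble in ether miss; decolorizes bromine miss; soluble in water match; melting point high miss; turns litmus red match
(D) compound eta — soluble in ether miss; decolorizes bromine miss; soluble in water match; melting point high miss; turns litmus red miss
(E) compound kappa — does not account for soluble in water, melting point high
(F) compound gamma — does not account for decolorizes bromine
(B) alone accounts for all the evidence.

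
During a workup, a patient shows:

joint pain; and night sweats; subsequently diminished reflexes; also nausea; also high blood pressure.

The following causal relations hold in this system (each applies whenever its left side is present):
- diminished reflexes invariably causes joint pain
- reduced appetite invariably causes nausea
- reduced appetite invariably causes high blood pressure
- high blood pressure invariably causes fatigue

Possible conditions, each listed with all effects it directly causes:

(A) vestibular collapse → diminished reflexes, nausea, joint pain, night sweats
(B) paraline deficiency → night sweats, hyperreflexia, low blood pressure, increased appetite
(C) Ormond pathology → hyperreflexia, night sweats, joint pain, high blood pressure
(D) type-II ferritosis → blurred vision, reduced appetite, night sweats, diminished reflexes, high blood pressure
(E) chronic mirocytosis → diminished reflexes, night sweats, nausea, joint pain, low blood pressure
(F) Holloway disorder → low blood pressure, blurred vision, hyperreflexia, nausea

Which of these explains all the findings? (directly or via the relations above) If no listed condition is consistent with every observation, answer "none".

D

Per-candidate check:
(A) vestibular collapse — joint pain +; night sweats +; diminished reflexes +; nausea +; high blood pressure -
(B) paraline deficiency — joint pain -; night sweats +; diminished reflexes -; nausea -; high blood pressure -
(C) Ormond pathology — fails on diminished reflexes, nausea (predicts hyperreflexia, not diminished reflexes)
(D) type-II ferritosis — joint pain + (via diminished reflexes → joint pain); night sweats +; diminished reflexes +; nausea + (via reduced appetite → nausea); high blood pressure +
(E) chronic mirocytosis — joint pain +; night sweats +; diminished reflexes +; nausea +; high blood pressure -
(F) Holloway disorder — fails on joint pain, night sweats, diminished reflexes, high blood pressure (predicts hyperreflexia, not diminished reflexes; predicts low blood pressure, not high blood pressure)
Only (D) is consistent with every observation.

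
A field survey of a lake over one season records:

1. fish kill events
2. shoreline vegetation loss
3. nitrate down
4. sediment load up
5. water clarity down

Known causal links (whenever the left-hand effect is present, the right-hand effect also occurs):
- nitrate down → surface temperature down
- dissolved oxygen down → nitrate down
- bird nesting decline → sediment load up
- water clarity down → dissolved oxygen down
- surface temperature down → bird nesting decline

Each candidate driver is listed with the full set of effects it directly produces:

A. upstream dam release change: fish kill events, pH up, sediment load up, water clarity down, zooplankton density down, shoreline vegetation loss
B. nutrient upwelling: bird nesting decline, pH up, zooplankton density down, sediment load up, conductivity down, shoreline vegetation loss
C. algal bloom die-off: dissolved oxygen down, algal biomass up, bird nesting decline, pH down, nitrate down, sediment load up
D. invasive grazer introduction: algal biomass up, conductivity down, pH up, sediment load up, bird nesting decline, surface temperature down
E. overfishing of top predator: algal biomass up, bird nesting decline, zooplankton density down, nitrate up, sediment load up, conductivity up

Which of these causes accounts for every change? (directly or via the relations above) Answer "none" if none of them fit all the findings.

Testing each hypothesis:
(A) upstream dam release change — accounts for every observation (nitrate down by water clarity down → dissolved oxygen down → nitrate down)
(B) nutrient upwelling — fish kill events ✗; shoreline vegetation loss ✓; nitrate down ✗; sediment load up ✓; water clarity down ✗
(C) algal bloom die-off — does not account for fish kill events, shoreline vegetation loss, water clarity down
(D) invasive grazer introduction — does not account for fish kill events, shoreline vegetation loss, nitrate down, water clarity down
(E) overfishing of top predator — fails on fish kill events, shoreline vegetation loss, nitrate down, water clarity down (predicts nitrate up, not nitrate down)
Only (A) is consistent with every observation.

A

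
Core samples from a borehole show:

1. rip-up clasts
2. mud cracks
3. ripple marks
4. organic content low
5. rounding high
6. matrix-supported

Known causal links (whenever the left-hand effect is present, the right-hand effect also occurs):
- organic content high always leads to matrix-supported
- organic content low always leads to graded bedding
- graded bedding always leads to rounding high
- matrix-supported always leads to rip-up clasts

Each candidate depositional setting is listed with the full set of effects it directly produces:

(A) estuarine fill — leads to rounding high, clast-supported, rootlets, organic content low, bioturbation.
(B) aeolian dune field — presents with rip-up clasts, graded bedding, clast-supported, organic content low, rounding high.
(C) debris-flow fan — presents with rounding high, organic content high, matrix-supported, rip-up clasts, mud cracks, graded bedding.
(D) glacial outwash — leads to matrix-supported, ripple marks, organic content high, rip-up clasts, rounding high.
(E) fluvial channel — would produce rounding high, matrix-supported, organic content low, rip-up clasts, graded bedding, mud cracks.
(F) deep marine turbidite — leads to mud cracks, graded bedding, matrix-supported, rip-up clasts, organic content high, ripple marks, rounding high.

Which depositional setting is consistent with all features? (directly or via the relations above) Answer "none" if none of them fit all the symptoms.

For each candidate, compare predicted effects to what was observed:
(A) estuarine fill — fails on rip-up clasts, mud cracks, ripple marks, matrix-supported (predicts clast-supported, not matrix-supported)
(B) aeolian dune field — fails on mud cracks, ripple marks, matrix-supported (predicts clast-supported, not matrix-supported)
(C) debris-flow fan — rip-up clasts match; mud cracks match; ripple marks miss; organic content low miss; rounding high match; matrix-supported match
(D) glacial outwash — rip-up clasts match; mud cracks miss; ripple marks match; organic content low miss; rounding high match; matrix-supported match
(E) fluvial channel — rip-up clasts match; mud cracks match; ripple marks miss; organic content low match; rounding high match; matrix-supported match
(F) deep marine turbidite — fails on organic content low (predicts organic content high, not organic content low)
None of the listed candidates fits everything.

none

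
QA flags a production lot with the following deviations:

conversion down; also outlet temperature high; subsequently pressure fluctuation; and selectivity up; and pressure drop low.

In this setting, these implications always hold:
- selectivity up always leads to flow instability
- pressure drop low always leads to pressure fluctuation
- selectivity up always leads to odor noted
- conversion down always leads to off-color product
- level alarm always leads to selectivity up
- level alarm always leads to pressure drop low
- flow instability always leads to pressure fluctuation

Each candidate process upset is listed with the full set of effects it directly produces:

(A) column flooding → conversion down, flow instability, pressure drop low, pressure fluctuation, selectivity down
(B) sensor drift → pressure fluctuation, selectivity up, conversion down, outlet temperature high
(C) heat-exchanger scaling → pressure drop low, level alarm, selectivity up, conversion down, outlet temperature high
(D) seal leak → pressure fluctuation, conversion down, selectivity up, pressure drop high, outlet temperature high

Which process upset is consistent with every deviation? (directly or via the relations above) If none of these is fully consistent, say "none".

C

Testing each hypothesis:
(A) column flooding — conversion down +; outlet temperature high -; pressure fluctuation +; selectivity up -; pressure drop low +
(B) sensor drift — conversion down +; outlet temperature high +; pressure fluctuation +; selectivity up +; pressure drop low -
(C) heat-exchanger scaling — conversion down +; outlet temperature high +; pressure fluctuation + (by pressure drop low → pressure fluctuation); selectivity up +; pressure drop low +
(D) seal leak — fails on pressure drop low (predicts pressure drop high, not pressure drop low)
(C) is the only candidate with no mismatches.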